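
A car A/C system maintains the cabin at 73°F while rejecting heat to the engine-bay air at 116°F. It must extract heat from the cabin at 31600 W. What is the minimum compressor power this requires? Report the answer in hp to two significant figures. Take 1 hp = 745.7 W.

3.4 hp

In absolute terms T_C = 295.93 K and T_H = 319.82 K, so ΔT = 23.89 K.
COP_Carnot = T_C/ΔT = 295.93/23.89 = 12.39.
Ẇ_min = Q̇/COP_Carnot = 31600/12.39 = 2551 W = 3.421 hp.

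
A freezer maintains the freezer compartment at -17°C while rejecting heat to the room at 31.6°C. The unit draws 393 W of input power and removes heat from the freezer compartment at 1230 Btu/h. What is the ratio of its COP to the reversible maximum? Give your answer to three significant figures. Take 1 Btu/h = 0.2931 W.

Converting, Q̇_C = 1230 Btu/h = 360.5 W, so COP_actual = Q̇_C/Ẇ = 360.5/393.0 = 0.9173.
In absolute terms T_C = 256.15 K and T_H = 304.75 K, so ΔT = 48.60 K.
COP_Carnot = T_C/ΔT = 256.15/48.60 = 5.271.
η_II = COP_actual/COP_Carnot = 0.9173/5.271 = 0.1740.

0.174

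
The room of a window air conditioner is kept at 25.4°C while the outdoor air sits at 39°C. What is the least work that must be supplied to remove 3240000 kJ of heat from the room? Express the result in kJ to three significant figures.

148000 kJ

In absolute terms T_C = 298.55 K and T_H = 312.15 K, so ΔT = 13.60 K.
The reversible limit is COP_R = T_C/ΔT = 21.95, so W_min = Q_C/COP = Q_C·ΔT/T_C.
W_min = 3240000 × 13.60/298.55 = 147600 kJ.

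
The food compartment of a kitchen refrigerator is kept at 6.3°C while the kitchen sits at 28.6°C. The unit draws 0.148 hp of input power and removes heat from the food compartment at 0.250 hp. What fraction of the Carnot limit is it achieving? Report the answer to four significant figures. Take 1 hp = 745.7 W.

COP_actual = Q̇_C/Ẇ = 0.2500/0.1480 = 1.689.
In absolute terms T_C = 279.45 K and T_H = 301.75 K, so ΔT = 22.30 K.
COP_Carnot = T_C/ΔT = 279.45/22.30 = 12.53.
η_II = COP_actual/COP_Carnot = 1.689/12.53 = 0.1348.

0.1348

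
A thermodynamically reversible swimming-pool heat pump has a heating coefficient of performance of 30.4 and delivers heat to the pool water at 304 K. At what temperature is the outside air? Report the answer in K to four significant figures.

294.0 K

COP_HP = T_H/(T_H − T_C) gives T_H − T_C = T_H/COP.
With T_H = 304.00 K, T_C = 304.00 × (1 − 1/30.4) = 294.00 K.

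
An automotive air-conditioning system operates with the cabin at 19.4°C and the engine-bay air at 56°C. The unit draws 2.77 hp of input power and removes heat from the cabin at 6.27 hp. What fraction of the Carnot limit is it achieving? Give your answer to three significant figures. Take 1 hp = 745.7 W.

COP_actual = Q̇_C/Ẇ = 6.270/2.770 = 2.264.
In absolute terms T_C = 292.55 K and T_H = 329.15 K, so ΔT = 36.60 K.
COP_Carnot = T_C/ΔT = 292.55/36.60 = 7.993.
η_II = COP_actual/COP_Carnot = 2.264/7.993 = 0.2832.

0.283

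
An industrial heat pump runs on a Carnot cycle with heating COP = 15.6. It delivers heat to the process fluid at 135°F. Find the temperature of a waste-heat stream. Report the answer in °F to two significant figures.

COP_HP = T_H/(T_H − T_C) gives T_H − T_C = T_H/COP.
With T_H = 330.37 K, T_C = 330.37 × (1 − 1/15.6) = 309.19 K.
Converting, 309.19 K = 96.88°F.

97 °F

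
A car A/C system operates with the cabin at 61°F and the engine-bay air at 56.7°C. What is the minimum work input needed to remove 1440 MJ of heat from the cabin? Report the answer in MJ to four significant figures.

202.1 MJ

In absolute terms T_C = 289.26 K and T_H = 329.85 K, so ΔT = 40.59 K.
The reversible limit is COP_R = T_C/ΔT = 7.127, so W_min = Q_C/COP = Q_C·ΔT/T_C.
W_min = 1440 × 40.59/289.26 = 202.1 MJ.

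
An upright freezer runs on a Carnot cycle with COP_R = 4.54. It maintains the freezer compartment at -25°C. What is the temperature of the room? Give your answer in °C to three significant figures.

29.7 °C

COP_R = T_C/(T_H − T_C) gives T_H − T_C = T_C/COP.
With T_C = 248.15 K, T_H = 248.15 × (1 + 1/4.54) = 302.81 K.
Converting, 302.81 K = 29.66°C.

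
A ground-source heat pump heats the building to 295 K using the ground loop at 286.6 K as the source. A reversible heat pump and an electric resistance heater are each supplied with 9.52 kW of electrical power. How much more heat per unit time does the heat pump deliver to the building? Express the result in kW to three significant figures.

325 kW

The reservoir spacing is ΔT = 295 − 286.6 = 8.400 K.
COP_Carnot = T_H/ΔT = 295.00/8.400 = 35.12.
The heat pump delivers Q̇_H = COP × Ẇ = 334.3 kW; the resistance heater delivers Ẇ = 9.520 kW.
Extra = (COP − 1)·Ẇ = 324.8 kW.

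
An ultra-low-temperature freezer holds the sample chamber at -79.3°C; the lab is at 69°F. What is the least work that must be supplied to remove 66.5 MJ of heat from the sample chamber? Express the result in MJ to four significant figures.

34.26 MJ

In absolute terms T_C = 193.85 K and T_H = 293.71 K, so ΔT = 99.86 K.
The reversible limit is COP_R = T_C/ΔT = 1.941, so W_min = Q_C/COP = Q_C·ΔT/T_C.
W_min = 66.50 × 99.86/193.85 = 34.26 MJ.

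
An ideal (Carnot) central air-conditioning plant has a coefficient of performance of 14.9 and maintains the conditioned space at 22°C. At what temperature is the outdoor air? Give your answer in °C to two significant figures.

COP_R = T_C/(T_H − T_C) gives T_H − T_C = T_C/COP.
With T_C = 295.15 K, T_H = 295.15 × (1 + 1/14.9) = 314.96 K.
Converting, 314.96 K = 41.81°C.

42 °C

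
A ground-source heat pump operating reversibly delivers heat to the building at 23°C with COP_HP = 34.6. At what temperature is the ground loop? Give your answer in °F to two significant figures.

COP_HP = T_H/(T_H − T_C) gives T_H − T_C = T_H/COP.
With T_H = 296.15 K, T_C = 296.15 × (1 − 1/34.6) = 287.59 K.
Converting, 287.59 K = 57.99°F.

58 °F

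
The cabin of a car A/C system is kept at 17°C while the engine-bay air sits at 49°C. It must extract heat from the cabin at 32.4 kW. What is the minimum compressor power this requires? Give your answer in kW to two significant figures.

3.6 kW

In absolute terms T_C = 290.15 K and T_H = 322.15 K, so ΔT = 32.00 K.
COP_Carnot = T_C/ΔT = 290.15/32.00 = 9.067.
Ẇ_min = Q̇/COP_Carnot = 32.40/9.067 = 3.573 kW.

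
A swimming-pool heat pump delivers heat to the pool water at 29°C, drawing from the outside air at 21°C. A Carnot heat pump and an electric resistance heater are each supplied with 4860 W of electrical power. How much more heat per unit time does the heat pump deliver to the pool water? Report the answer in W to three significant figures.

In absolute terms T_C = 294.15 K and T_H = 302.15 K, so ΔT = 8.000 K.
COP_Carnot = T_H/ΔT = 302.15/8.000 = 37.77.
The heat pump delivers Q̇_H = COP × Ẇ = 183600 W; the resistance heater delivers Ẇ = 4860 W.
Extra = (COP − 1)·Ẇ = 178700 W.

179000 W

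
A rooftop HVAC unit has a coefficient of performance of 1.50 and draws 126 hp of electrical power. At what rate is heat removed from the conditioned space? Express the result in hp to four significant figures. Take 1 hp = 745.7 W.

Q̇_C = COP × Ẇ = 1.50 × 126.0 = 189.0 hp.

189.0 hp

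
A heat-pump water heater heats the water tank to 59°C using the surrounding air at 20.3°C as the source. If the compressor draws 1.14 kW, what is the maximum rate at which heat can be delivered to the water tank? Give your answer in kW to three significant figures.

In absolute terms T_C = 293.45 K and T_H = 332.15 K, so ΔT = 38.70 K.
COP_Carnot = T_H/ΔT = 332.15/38.70 = 8.583.
Q̇_max = COP_Carnot × Ẇ = 8.583 × 1.140 kW = 9.784 kW.

9.78 kW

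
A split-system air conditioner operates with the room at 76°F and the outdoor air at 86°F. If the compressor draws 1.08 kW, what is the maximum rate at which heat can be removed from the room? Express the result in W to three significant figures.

57900 W

In absolute terms T_C = 297.59 K and T_H = 303.15 K, so ΔT = 5.556 K.
COP_Carnot = T_C/ΔT = 297.59/5.556 = 53.57.
Q̇_max = COP_Carnot × Ẇ = 53.57 × 1.080 kW = 57.85 kW = 57850 W.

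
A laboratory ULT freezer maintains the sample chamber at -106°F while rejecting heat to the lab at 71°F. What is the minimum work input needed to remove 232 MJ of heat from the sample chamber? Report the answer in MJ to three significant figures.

In absolute terms T_C = 196.48 K and T_H = 294.82 K, so ΔT = 98.33 K.
The reversible limit is COP_R = T_C/ΔT = 1.998, so W_min = Q_C/COP = Q_C·ΔT/T_C.
W_min = 232.0 × 98.33/196.48 = 116.1 MJ.

116 MJ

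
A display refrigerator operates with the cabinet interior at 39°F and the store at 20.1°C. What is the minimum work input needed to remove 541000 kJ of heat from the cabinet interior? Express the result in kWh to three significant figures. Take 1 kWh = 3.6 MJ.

In absolute terms T_C = 277.04 K and T_H = 293.25 K, so ΔT = 16.21 K.
The reversible limit is COP_R = T_C/ΔT = 17.09, so W_min = Q_C/COP = Q_C·ΔT/T_C.
W_min = 541000 × 16.21/277.04 = 31660 kJ = 8.794 kWh.

8.79 kWh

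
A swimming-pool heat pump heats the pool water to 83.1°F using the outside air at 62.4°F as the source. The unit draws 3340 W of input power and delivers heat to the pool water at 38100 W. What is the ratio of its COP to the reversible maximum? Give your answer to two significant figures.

0.44

COP_actual = Q̇_H/Ẇ = 38100/3340 = 11.41.
In absolute terms T_C = 290.04 K and T_H = 301.54 K, so ΔT = 11.50 K.
COP_Carnot = T_H/ΔT = 301.54/11.50 = 26.22.
η_II = COP_actual/COP_Carnot = 11.41/26.22 = 0.4350.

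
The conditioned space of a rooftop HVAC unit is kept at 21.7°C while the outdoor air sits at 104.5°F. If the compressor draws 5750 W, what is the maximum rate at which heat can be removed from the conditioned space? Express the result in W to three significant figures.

In absolute terms T_C = 294.85 K and T_H = 313.43 K, so ΔT = 18.58 K.
COP_Carnot = T_C/ΔT = 294.85/18.58 = 15.87.
Q̇_max = COP_Carnot × Ẇ = 15.87 × 5750 W = 91260 W.

91300 W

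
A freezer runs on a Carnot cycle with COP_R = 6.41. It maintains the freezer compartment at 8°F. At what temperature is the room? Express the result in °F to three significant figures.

81.0 °F

COP_R = T_C/(T_H − T_C) gives T_H − T_C = T_C/COP.
With T_C = 259.82 K, T_H = 259.82 × (1 + 1/6.41) = 300.35 K.
Converting, 300.35 K = 80.96°F.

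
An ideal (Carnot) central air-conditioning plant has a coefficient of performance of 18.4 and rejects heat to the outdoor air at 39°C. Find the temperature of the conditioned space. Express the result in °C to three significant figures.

For a Carnot refrigerator COP_R = T_C/(T_H − T_C), so T_C = COP·T_H/(1 + COP).
With T_H = 312.15 K, T_C = 18.4 × 312.15/19.40 = 296.06 K.
Converting, 296.06 K = 22.91°C.

22.9 °C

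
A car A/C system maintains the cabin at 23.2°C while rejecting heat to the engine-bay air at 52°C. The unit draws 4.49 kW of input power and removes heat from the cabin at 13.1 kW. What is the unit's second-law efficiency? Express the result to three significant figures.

COP_actual = Q̇_C/Ẇ = 13.10/4.490 = 2.918.
In absolute terms T_C = 296.35 K and T_H = 325.15 K, so ΔT = 28.80 K.
COP_Carnot = T_C/ΔT = 296.35/28.80 = 10.29.
η_II = COP_actual/COP_Carnot = 2.918/10.29 = 0.2835.

0.284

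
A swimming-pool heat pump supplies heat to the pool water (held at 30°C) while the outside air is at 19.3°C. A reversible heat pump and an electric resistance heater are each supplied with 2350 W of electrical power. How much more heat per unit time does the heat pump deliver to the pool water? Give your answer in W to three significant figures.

In absolute terms T_C = 292.45 K and T_H = 303.15 K, so ΔT = 10.70 K.
COP_Carnot = T_H/ΔT = 303.15/10.70 = 28.33.
The heat pump delivers Q̇_H = COP × Ẇ = 66580 W; the resistance heater delivers Ẇ = 2350 W.
Extra = (COP − 1)·Ẇ = 64230 W.

64200 W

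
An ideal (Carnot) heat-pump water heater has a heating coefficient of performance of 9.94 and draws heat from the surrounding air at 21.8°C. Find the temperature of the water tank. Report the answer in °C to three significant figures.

COP_HP = T_H/(T_H − T_C) rearranges to T_H = COP·T_C/(COP − 1).
With T_C = 294.95 K, T_H = 9.94 × 294.95/8.940 = 327.94 K.
Converting, 327.94 K = 54.79°C.

54.8 °C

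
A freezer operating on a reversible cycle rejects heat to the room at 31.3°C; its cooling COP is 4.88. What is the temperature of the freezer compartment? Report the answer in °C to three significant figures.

-20.5 °C

For a Carnot refrigerator COP_R = T_C/(T_H − T_C), so T_C = COP·T_H/(1 + COP).
With T_H = 304.45 K, T_C = 4.88 × 304.45/5.880 = 252.67 K.
Converting, 252.67 K = -20.48°C.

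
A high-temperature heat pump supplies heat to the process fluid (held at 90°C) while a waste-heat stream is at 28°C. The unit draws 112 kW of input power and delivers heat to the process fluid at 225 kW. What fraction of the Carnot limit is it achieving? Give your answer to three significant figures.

COP_actual = Q̇_H/Ẇ = 225.0/112.0 = 2.009.
In absolute terms T_C = 301.15 K and T_H = 363.15 K, so ΔT = 62.00 K.
COP_Carnot = T_H/ΔT = 363.15/62.00 = 5.857.
η_II = COP_actual/COP_Carnot = 2.009/5.857 = 0.3430.

0.343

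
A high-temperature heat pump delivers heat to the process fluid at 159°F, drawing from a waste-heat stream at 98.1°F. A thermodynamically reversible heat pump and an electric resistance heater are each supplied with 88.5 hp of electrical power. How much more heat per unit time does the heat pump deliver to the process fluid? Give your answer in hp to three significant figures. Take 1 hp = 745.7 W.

811 hp

In absolute terms T_C = 309.87 K and T_H = 343.71 K, so ΔT = 33.83 K.
COP_Carnot = T_H/ΔT = 343.71/33.83 = 10.16.
The heat pump delivers Q̇_H = COP × Ẇ = 899.1 hp; the resistance heater delivers Ẇ = 88.50 hp.
Extra = (COP − 1)·Ẇ = 810.6 hp.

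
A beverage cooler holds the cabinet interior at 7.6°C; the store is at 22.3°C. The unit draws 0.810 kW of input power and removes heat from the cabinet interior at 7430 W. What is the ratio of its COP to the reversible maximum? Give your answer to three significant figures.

0.480

Converting, Q̇_C = 7430 W = 7.430 kW, so COP_actual = Q̇_C/Ẇ = 7.430/0.8100 = 9.173.
In absolute terms T_C = 280.75 K and T_H = 295.45 K, so ΔT = 14.70 K.
COP_Carnot = T_C/ΔT = 280.75/14.70 = 19.10.
η_II = COP_actual/COP_Carnot = 9.173/19.10 = 0.4803.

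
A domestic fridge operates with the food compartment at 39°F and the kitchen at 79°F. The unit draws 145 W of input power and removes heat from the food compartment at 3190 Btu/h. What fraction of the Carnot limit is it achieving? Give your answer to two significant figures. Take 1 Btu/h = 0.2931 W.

Converting, Q̇_C = 3190 Btu/h = 935.0 W, so COP_actual = Q̇_C/Ẇ = 935.0/145.0 = 6.448.
In absolute terms T_C = 277.04 K and T_H = 299.26 K, so ΔT = 22.22 K.
COP_Carnot = T_C/ΔT = 277.04/22.22 = 12.47.
η_II = COP_actual/COP_Carnot = 6.448/12.47 = 0.5172.

0.52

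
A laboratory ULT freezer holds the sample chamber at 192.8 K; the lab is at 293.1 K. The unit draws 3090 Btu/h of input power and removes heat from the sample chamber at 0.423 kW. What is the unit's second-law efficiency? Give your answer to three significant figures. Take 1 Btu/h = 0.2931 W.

Converting, Q̇_C = 0.4230 kW = 1443 Btu/h, so COP_actual = Q̇_C/Ẇ = 1443/3090 = 0.4671.
The reservoir spacing is ΔT = 293.1 − 192.8 = 100.3 K.
COP_Carnot = T_C/ΔT = 192.80/100.3 = 1.922.
η_II = COP_actual/COP_Carnot = 0.4671/1.922 = 0.2430.

0.243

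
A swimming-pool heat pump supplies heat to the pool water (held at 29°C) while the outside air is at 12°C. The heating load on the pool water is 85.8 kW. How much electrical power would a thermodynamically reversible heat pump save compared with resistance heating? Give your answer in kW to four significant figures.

80.97 kW

In absolute terms T_C = 285.15 K and T_H = 302.15 K, so ΔT = 17.00 K.
COP_Carnot = T_H/ΔT = 302.15/17.00 = 17.77.
Resistance heating needs Ẇ_res = Q̇_H = 85.80 kW; the reversible heat pump needs only Ẇ_hp = Q̇_H/COP = 4.827 kW.
Saving = 85.80 − 4.827 = 80.97 kW.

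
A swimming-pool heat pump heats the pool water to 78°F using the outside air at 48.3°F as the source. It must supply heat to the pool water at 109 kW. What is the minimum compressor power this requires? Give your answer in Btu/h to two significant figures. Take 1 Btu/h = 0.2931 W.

In absolute terms T_C = 282.21 K and T_H = 298.71 K, so ΔT = 16.50 K.
COP_Carnot = T_H/ΔT = 298.71/16.50 = 18.10.
Ẇ_min = Q̇/COP_Carnot = 109.0/18.10 = 6.021 kW = 20540 Btu/h.

21000 Btu/h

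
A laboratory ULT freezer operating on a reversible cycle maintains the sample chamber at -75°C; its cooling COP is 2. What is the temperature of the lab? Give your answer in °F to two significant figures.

75 °F

COP_R = T_C/(T_H − T_C) gives T_H − T_C = T_C/COP.
With T_C = 198.15 K, T_H = 198.15 × (1 + 1/2) = 297.22 K.
Converting, 297.22 K = 75.33°F.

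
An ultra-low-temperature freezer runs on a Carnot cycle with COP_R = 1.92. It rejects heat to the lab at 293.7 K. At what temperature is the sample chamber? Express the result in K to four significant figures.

For a Carnot refrigerator COP_R = T_C/(T_H − T_C), so T_C = COP·T_H/(1 + COP).
With T_H = 293.70 K, T_C = 1.92 × 293.70/2.920 = 193.12 K.

193.1 K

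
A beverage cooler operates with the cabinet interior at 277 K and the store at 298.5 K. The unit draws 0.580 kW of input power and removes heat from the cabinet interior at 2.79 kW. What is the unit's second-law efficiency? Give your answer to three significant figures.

0.373

COP_actual = Q̇_C/Ẇ = 2.790/0.5800 = 4.810.
The reservoir spacing is ΔT = 298.5 − 277 = 21.50 K.
COP_Carnot = T_C/ΔT = 277.00/21.50 = 12.88.
η_II = COP_actual/COP_Carnot = 4.810/12.88 = 0.3734.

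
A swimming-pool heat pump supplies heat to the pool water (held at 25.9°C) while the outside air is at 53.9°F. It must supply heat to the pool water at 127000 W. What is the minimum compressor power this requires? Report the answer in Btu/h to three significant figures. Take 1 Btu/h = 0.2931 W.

19900 Btu/h

In absolute terms T_C = 285.32 K and T_H = 299.05 K, so ΔT = 13.73 K.
COP_Carnot = T_H/ΔT = 299.05/13.73 = 21.78.
Ẇ_min = Q̇/COP_Carnot = 127000/21.78 = 5832 W = 19900 Btu/h.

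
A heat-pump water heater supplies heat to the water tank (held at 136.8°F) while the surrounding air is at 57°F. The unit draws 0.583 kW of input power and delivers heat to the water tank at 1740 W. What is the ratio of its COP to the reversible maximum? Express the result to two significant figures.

0.40

Converting, Q̇_H = 1740 W = 1.740 kW, so COP_actual = Q̇_H/Ẇ = 1.740/0.5830 = 2.985.
In absolute terms T_C = 287.04 K and T_H = 331.37 K, so ΔT = 44.33 K.
COP_Carnot = T_H/ΔT = 331.37/44.33 = 7.475.
η_II = COP_actual/COP_Carnot = 2.985/7.475 = 0.3993.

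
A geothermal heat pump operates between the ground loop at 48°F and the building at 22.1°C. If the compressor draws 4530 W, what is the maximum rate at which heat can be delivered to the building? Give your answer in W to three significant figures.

In absolute terms T_C = 282.04 K and T_H = 295.25 K, so ΔT = 13.21 K.
COP_Carnot = T_H/ΔT = 295.25/13.21 = 22.35.
Q̇_max = COP_Carnot × Ẇ = 22.35 × 4530 W = 101200 W.

101000 W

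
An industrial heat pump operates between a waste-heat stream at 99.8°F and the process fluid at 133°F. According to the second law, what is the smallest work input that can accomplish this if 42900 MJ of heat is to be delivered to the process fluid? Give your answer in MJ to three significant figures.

2400 MJ

In absolute terms T_C = 310.82 K and T_H = 329.26 K, so ΔT = 18.44 K.
The reversible limit is COP_HP = T_H/ΔT = 17.85, so W_min = Q_H/COP = Q_H·ΔT/T_H.
W_min = 42900 × 18.44/329.26 = 2403 MJ.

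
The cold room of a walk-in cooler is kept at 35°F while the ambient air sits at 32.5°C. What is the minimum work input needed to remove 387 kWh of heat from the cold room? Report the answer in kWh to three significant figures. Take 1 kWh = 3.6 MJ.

43.4 kWh

In absolute terms T_C = 274.82 K and T_H = 305.65 K, so ΔT = 30.83 K.
The reversible limit is COP_R = T_C/ΔT = 8.913, so W_min = Q_C/COP = Q_C·ΔT/T_C.
W_min = 387.0 × 30.83/274.82 = 43.42 kWh.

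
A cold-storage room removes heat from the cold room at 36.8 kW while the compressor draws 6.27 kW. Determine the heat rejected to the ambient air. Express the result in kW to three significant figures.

For a cyclic device the first law requires Q̇_H = Q̇_C + Ẇ.
Q̇_H = Q̇_C + Ẇ = 43.07 kW.

43.1 kW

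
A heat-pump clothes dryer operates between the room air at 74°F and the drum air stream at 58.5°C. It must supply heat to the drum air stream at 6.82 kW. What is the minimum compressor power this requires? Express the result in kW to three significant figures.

0.723 kW

In absolute terms T_C = 296.48 K and T_H = 331.65 K, so ΔT = 35.17 K.
COP_Carnot = T_H/ΔT = 331.65/35.17 = 9.431.
Ẇ_min = Q̇/COP_Carnot = 6.820/9.431 = 0.7232 kW.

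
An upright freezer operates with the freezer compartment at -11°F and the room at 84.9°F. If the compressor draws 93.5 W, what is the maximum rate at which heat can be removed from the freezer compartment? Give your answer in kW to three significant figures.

0.437 kW

In absolute terms T_C = 249.26 K and T_H = 302.54 K, so ΔT = 53.28 K.
COP_Carnot = T_C/ΔT = 249.26/53.28 = 4.679.
Q̇_max = COP_Carnot × Ẇ = 4.679 × 93.50 W = 437.4 W = 0.4374 kW.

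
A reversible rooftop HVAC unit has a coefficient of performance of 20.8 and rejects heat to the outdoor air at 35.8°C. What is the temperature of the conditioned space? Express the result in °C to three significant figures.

21.6 °C

For a Carnot refrigerator COP_R = T_C/(T_H − T_C), so T_C = COP·T_H/(1 + COP).
With T_H = 308.95 K, T_C = 20.8 × 308.95/21.80 = 294.78 K.
Converting, 294.78 K = 21.63°C.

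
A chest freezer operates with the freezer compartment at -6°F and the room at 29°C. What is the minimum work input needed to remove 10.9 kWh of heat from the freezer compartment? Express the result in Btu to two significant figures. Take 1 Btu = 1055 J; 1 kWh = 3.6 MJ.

In absolute terms T_C = 252.04 K and T_H = 302.15 K, so ΔT = 50.11 K.
The reversible limit is COP_R = T_C/ΔT = 5.030, so W_min = Q_C/COP = Q_C·ΔT/T_C.
W_min = 10.90 × 50.11/252.04 = 2.167 kWh = 7395 Btu.

7400 Btu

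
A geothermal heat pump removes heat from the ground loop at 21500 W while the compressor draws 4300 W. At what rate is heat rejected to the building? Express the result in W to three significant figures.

For a cyclic device the first law requires Q̇_H = Q̇_C + Ẇ.
Q̇_H = Q̇_C + Ẇ = 25800 W.

25800 W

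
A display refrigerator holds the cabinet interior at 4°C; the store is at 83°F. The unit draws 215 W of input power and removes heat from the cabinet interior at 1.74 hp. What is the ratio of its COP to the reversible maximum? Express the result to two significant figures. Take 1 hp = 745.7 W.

0.53

Converting, Q̇_C = 1.740 hp = 1298 W, so COP_actual = Q̇_C/Ẇ = 1298/215.0 = 6.035.
In absolute terms T_C = 277.15 K and T_H = 301.48 K, so ΔT = 24.33 K.
COP_Carnot = T_C/ΔT = 277.15/24.33 = 11.39.
η_II = COP_actual/COP_Carnot = 6.035/11.39 = 0.5299.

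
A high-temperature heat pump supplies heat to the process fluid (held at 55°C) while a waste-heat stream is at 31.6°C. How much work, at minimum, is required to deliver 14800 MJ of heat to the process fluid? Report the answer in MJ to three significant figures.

1060 MJ

In absolute terms T_C = 304.75 K and T_H = 328.15 K, so ΔT = 23.40 K.
The reversible limit is COP_HP = T_H/ΔT = 14.02, so W_min = Q_H/COP = Q_H·ΔT/T_H.
W_min = 14800 × 23.40/328.15 = 1055 MJ.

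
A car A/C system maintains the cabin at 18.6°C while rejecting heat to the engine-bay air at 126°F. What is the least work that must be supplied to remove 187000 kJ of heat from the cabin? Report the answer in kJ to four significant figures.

In absolute terms T_C = 291.75 K and T_H = 325.37 K, so ΔT = 33.62 K.
The reversible limit is COP_R = T_C/ΔT = 8.677, so W_min = Q_C/COP = Q_C·ΔT/T_C.
W_min = 187000 × 33.62/291.75 = 21550 kJ.

21550 kJ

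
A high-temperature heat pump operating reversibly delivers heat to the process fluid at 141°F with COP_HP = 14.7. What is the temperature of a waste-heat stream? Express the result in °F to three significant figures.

COP_HP = T_H/(T_H − T_C) gives T_H − T_C = T_H/COP.
With T_H = 333.71 K, T_C = 333.71 × (1 − 1/14.7) = 311.00 K.
Converting, 311.00 K = 100.14°F.

100 °F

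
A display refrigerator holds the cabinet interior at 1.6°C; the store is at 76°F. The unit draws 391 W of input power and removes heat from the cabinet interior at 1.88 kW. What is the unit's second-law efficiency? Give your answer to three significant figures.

0.400

Converting, Q̇_C = 1.880 kW = 1880 W, so COP_actual = Q̇_C/Ẇ = 1880/391.0 = 4.808.
In absolute terms T_C = 274.75 K and T_H = 297.59 K, so ΔT = 22.84 K.
COP_Carnot = T_C/ΔT = 274.75/22.84 = 12.03.
η_II = COP_actual/COP_Carnot = 4.808/12.03 = 0.3998.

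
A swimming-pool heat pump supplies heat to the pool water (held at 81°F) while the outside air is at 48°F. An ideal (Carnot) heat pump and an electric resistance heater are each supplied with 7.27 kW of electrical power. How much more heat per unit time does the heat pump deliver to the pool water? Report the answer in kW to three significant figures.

112 kW

In absolute terms T_C = 282.04 K and T_H = 300.37 K, so ΔT = 18.33 K.
COP_Carnot = T_H/ΔT = 300.37/18.33 = 16.38.
The heat pump delivers Q̇_H = COP × Ẇ = 119.1 kW; the resistance heater delivers Ẇ = 7.270 kW.
Extra = (COP − 1)·Ẇ = 111.8 kW.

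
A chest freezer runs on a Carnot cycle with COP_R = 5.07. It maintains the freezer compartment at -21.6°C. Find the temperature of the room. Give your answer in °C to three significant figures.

28.0 °C

COP_R = T_C/(T_H − T_C) gives T_H − T_C = T_C/COP.
With T_C = 251.55 K, T_H = 251.55 × (1 + 1/5.07) = 301.17 K.
Converting, 301.17 K = 28.02°C.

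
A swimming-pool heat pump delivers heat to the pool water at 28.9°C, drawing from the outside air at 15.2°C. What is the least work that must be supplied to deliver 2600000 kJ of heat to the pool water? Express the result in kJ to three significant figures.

In absolute terms T_C = 288.35 K and T_H = 302.05 K, so ΔT = 13.70 K.
The reversible limit is COP_HP = T_H/ΔT = 22.05, so W_min = Q_H/COP = Q_H·ΔT/T_H.
W_min = 2600000 × 13.70/302.05 = 117900 kJ.

118000 kJ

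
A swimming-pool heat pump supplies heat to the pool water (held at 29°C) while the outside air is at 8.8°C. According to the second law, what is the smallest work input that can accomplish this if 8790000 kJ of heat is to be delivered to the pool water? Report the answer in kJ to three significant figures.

588000 kJ

In absolute terms T_C = 281.95 K and T_H = 302.15 K, so ΔT = 20.20 K.
The reversible limit is COP_HP = T_H/ΔT = 14.96, so W_min = Q_H/COP = Q_H·ΔT/T_H.
W_min = 8790000 × 20.20/302.15 = 587600 kJ.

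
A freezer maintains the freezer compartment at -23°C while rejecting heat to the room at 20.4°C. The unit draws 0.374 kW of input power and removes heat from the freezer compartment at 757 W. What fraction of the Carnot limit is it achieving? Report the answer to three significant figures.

Converting, Q̇_C = 757.0 W = 0.7570 kW, so COP_actual = Q̇_C/Ẇ = 0.7570/0.3740 = 2.024.
In absolute terms T_C = 250.15 K and T_H = 293.55 K, so ΔT = 43.40 K.
COP_Carnot = T_C/ΔT = 250.15/43.40 = 5.764.
η_II = COP_actual/COP_Carnot = 2.024/5.764 = 0.3512.

0.351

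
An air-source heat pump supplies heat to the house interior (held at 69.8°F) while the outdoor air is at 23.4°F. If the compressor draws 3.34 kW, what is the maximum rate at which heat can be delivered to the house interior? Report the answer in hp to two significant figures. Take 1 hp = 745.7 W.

In absolute terms T_C = 268.37 K and T_H = 294.15 K, so ΔT = 25.78 K.
COP_Carnot = T_H/ΔT = 294.15/25.78 = 11.41.
Q̇_max = COP_Carnot × Ẇ = 11.41 × 3.340 kW = 38.11 kW = 51.11 hp.

51 hp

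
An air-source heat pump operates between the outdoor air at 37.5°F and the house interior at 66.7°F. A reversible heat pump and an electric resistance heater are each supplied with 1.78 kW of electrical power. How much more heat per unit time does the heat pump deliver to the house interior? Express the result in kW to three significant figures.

30.3 kW

In absolute terms T_C = 276.21 K and T_H = 292.43 K, so ΔT = 16.22 K.
COP_Carnot = T_H/ΔT = 292.43/16.22 = 18.03.
The heat pump delivers Q̇_H = COP × Ẇ = 32.09 kW; the resistance heater delivers Ẇ = 1.780 kW.
Extra = (COP − 1)·Ẇ = 30.31 kW.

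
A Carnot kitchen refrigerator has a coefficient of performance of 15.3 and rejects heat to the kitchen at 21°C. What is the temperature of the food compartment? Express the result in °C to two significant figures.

3.0 °C

For a Carnot refrigerator COP_R = T_C/(T_H − T_C), so T_C = COP·T_H/(1 + COP).
With T_H = 294.15 K, T_C = 15.3 × 294.15/16.30 = 276.10 K.
Converting, 276.10 K = 2.95°C.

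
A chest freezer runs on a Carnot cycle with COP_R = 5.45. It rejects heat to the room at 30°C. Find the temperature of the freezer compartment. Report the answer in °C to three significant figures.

-17.0 °C

For a Carnot refrigerator COP_R = T_C/(T_H − T_C), so T_C = COP·T_H/(1 + COP).
With T_H = 303.15 K, T_C = 5.45 × 303.15/6.450 = 256.15 K.
Converting, 256.15 K = -17.00°C.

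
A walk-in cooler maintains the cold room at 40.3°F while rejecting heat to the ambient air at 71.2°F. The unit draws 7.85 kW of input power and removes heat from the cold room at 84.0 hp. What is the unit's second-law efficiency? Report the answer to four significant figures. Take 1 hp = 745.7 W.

0.4932

Converting, Q̇_C = 84.00 hp = 62.64 kW, so COP_actual = Q̇_C/Ẇ = 62.64/7.850 = 7.979.
In absolute terms T_C = 277.76 K and T_H = 294.93 K, so ΔT = 17.17 K.
COP_Carnot = T_C/ΔT = 277.76/17.17 = 16.18.
η_II = COP_actual/COP_Carnot = 7.979/16.18 = 0.4932.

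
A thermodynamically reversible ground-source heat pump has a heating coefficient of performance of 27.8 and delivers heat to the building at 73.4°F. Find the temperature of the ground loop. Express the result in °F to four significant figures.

COP_HP = T_H/(T_H − T_C) gives T_H − T_C = T_H/COP.
With T_H = 296.15 K, T_C = 296.15 × (1 − 1/27.8) = 285.50 K.
Converting, 285.50 K = 54.22°F.

54.22 °F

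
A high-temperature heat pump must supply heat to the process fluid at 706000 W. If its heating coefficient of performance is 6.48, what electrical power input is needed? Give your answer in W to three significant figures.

Ẇ = Q̇_H/COP_HP = 706000/6.48 = 109000 W.

109000 W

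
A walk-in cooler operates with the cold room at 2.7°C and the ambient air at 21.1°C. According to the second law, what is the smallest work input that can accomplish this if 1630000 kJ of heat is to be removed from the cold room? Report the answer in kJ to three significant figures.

In absolute terms T_C = 275.85 K and T_H = 294.25 K, so ΔT = 18.40 K.
The reversible limit is COP_R = T_C/ΔT = 14.99, so W_min = Q_C/COP = Q_C·ΔT/T_C.
W_min = 1630000 × 18.40/275.85 = 108700 kJ.

109000 kJ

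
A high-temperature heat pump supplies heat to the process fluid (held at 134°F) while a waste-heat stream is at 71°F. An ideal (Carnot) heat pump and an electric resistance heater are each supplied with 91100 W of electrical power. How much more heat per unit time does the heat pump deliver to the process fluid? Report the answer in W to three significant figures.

In absolute terms T_C = 294.82 K and T_H = 329.82 K, so ΔT = 35.00 K.
COP_Carnot = T_H/ΔT = 329.82/35.00 = 9.423.
The heat pump delivers Q̇_H = COP × Ẇ = 858500 W; the resistance heater delivers Ẇ = 91100 W.
Extra = (COP − 1)·Ẇ = 767400 W.

767000 W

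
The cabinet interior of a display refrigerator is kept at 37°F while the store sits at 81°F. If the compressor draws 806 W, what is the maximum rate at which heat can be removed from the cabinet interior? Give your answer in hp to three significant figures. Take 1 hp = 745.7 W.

In absolute terms T_C = 275.93 K and T_H = 300.37 K, so ΔT = 24.44 K.
COP_Carnot = T_C/ΔT = 275.93/24.44 = 11.29.
Q̇_max = COP_Carnot × Ẇ = 11.29 × 806.0 W = 9098 W = 12.20 hp.

12.2 hp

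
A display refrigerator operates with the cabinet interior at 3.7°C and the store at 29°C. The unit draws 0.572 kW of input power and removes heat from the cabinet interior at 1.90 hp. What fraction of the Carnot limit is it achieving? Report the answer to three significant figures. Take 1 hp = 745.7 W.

0.226

Converting, Q̇_C = 1.900 hp = 1.417 kW, so COP_actual = Q̇_C/Ẇ = 1.417/0.5720 = 2.477.
In absolute terms T_C = 276.85 K and T_H = 302.15 K, so ΔT = 25.30 K.
COP_Carnot = T_C/ΔT = 276.85/25.30 = 10.94.
η_II = COP_actual/COP_Carnot = 2.477/10.94 = 0.2264.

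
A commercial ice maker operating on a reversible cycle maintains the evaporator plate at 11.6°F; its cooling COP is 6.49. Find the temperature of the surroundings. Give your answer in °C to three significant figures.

29.0 °C

COP_R = T_C/(T_H − T_C) gives T_H − T_C = T_C/COP.
With T_C = 261.82 K, T_H = 261.82 × (1 + 1/6.49) = 302.16 K.
Converting, 302.16 K = 29.01°C.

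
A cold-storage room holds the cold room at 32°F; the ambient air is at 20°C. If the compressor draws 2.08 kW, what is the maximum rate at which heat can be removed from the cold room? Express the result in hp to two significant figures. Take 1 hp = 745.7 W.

In absolute terms T_C = 273.15 K and T_H = 293.15 K, so ΔT = 20.00 K.
COP_Carnot = T_C/ΔT = 273.15/20.00 = 13.66.
Q̇_max = COP_Carnot × Ẇ = 13.66 × 2.080 kW = 28.41 kW = 38.10 hp.

38 hp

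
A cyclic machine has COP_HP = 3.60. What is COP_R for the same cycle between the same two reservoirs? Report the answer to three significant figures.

Since Q_H = Q_C + W for any cycle, COP_R = Q_C/W = Q_H/W − 1.
COP_R = 3.60 − 1 = 2.60.

2.60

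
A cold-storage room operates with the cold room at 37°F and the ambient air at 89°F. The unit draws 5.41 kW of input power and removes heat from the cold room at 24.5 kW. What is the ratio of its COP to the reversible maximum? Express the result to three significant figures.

0.474

COP_actual = Q̇_C/Ẇ = 24.50/5.410 = 4.529.
In absolute terms T_C = 275.93 K and T_H = 304.82 K, so ΔT = 28.89 K.
COP_Carnot = T_C/ΔT = 275.93/28.89 = 9.551.
η_II = COP_actual/COP_Carnot = 4.529/9.551 = 0.4741.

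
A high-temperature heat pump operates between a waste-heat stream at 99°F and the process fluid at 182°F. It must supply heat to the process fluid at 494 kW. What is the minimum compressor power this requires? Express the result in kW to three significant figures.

In absolute terms T_C = 310.37 K and T_H = 356.48 K, so ΔT = 46.11 K.
COP_Carnot = T_H/ΔT = 356.48/46.11 = 7.731.
Ẇ_min = Q̇/COP_Carnot = 494.0/7.731 = 63.90 kW.

63.9 kW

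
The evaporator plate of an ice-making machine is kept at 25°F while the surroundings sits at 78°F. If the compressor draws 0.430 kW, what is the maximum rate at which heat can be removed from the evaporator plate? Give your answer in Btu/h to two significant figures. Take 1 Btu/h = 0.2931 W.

In absolute terms T_C = 269.26 K and T_H = 298.71 K, so ΔT = 29.44 K.
COP_Carnot = T_C/ΔT = 269.26/29.44 = 9.145.
Q̇_max = COP_Carnot × Ẇ = 9.145 × 0.4300 kW = 3.932 kW = 13420 Btu/h.

13000 Btu/h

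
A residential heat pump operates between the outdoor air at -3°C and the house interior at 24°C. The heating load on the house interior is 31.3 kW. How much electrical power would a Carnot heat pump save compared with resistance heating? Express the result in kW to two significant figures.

In absolute terms T_C = 270.15 K and T_H = 297.15 K, so ΔT = 27.00 K.
COP_Carnot = T_H/ΔT = 297.15/27.00 = 11.01.
Resistance heating needs Ẇ_res = Q̇_H = 31.30 kW; the reversible heat pump needs only Ẇ_hp = Q̇_H/COP = 2.844 kW.
Saving = 31.30 − 2.844 = 28.46 kW.

28 kW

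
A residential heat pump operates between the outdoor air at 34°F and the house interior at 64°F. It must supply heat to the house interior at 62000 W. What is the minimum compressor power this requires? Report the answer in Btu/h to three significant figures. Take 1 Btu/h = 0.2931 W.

12100 Btu/h

In absolute terms T_C = 274.26 K and T_H = 290.93 K, so ΔT = 16.67 K.
COP_Carnot = T_H/ΔT = 290.93/16.67 = 17.46.
Ẇ_min = Q̇/COP_Carnot = 62000/17.46 = 3552 W = 12120 Btu/h.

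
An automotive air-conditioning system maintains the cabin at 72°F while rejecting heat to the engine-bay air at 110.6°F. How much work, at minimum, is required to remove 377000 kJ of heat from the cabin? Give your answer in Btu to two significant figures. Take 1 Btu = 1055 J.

In absolute terms T_C = 295.37 K and T_H = 316.82 K, so ΔT = 21.44 K.
The reversible limit is COP_R = T_C/ΔT = 13.77, so W_min = Q_C/COP = Q_C·ΔT/T_C.
W_min = 377000 × 21.44/295.37 = 27370 kJ = 25940 Btu.

26000 Btu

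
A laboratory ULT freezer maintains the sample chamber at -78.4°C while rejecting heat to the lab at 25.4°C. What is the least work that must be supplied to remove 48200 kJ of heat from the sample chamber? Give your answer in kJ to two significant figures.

26000 kJ

In absolute terms T_C = 194.75 K and T_H = 298.55 K, so ΔT = 103.8 K.
The reversible limit is COP_R = T_C/ΔT = 1.876, so W_min = Q_C/COP = Q_C·ΔT/T_C.
W_min = 48200 × 103.8/194.75 = 25690 kJ.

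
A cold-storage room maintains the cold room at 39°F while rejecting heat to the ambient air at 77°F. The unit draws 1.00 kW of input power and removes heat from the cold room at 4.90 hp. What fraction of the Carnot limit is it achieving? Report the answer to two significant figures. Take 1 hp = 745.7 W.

Converting, Q̇_C = 4.900 hp = 3.654 kW, so COP_actual = Q̇_C/Ẇ = 3.654/1.000 = 3.654.
In absolute terms T_C = 277.04 K and T_H = 298.15 K, so ΔT = 21.11 K.
COP_Carnot = T_C/ΔT = 277.04/21.11 = 13.12.
η_II = COP_actual/COP_Carnot = 3.654/13.12 = 0.2784.

0.28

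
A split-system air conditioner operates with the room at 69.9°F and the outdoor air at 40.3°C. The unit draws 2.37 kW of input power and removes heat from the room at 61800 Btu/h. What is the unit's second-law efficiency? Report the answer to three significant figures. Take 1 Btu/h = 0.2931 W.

0.500

Converting, Q̇_C = 61800 Btu/h = 18.11 kW, so COP_actual = Q̇_C/Ẇ = 18.11/2.370 = 7.643.
In absolute terms T_C = 294.21 K and T_H = 313.45 K, so ΔT = 19.24 K.
COP_Carnot = T_C/ΔT = 294.21/19.24 = 15.29.
η_II = COP_actual/COP_Carnot = 7.643/15.29 = 0.4999.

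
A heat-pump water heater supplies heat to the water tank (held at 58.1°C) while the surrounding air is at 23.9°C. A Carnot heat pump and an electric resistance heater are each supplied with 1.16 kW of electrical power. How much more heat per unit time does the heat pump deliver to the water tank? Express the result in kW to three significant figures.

In absolute terms T_C = 297.05 K and T_H = 331.25 K, so ΔT = 34.20 K.
COP_Carnot = T_H/ΔT = 331.25/34.20 = 9.686.
The heat pump delivers Q̇_H = COP × Ẇ = 11.24 kW; the resistance heater delivers Ẇ = 1.160 kW.
Extra = (COP − 1)·Ẇ = 10.08 kW.

10.1 kW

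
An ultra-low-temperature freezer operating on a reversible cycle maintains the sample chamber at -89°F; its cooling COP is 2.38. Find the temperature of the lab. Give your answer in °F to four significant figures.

66.74 °F

COP_R = T_C/(T_H − T_C) gives T_H − T_C = T_C/COP.
With T_C = 205.93 K, T_H = 205.93 × (1 + 1/2.38) = 292.45 K.
Converting, 292.45 K = 66.74°F.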